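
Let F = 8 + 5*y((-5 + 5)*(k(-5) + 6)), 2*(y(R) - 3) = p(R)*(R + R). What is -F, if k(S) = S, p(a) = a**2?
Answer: -23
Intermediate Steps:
y(R) = 3 + R**3 (y(R) = 3 + (R**2*(R + R))/2 = 3 + (R**2*(2*R))/2 = 3 + (2*R**3)/2 = 3 + R**3)
F = 23 (F = 8 + 5*(3 + ((-5 + 5)*(-5 + 6))**3) = 8 + 5*(3 + (0*1)**3) = 8 + 5*(3 + 0**3) = 8 + 5*(3 + 0) = 8 + 5*3 = 8 + 15 = 23)
-F = -1*23 = -23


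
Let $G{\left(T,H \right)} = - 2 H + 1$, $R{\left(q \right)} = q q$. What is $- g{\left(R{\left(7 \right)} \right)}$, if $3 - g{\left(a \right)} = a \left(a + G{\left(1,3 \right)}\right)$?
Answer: $2153$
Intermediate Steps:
$R{\left(q \right)} = q^{2}$
$G{\left(T,H \right)} = 1 - 2 H$
$g{\left(a \right)} = 3 - a \left(-5 + a\right)$ ($g{\left(a \right)} = 3 - a \left(a + \left(1 - 6\right)\right) = 3 - a \left(a - 5\right) = 3 - a \left(-5 + a\right)$)
$- g{\left(R{\left(7 \right)} \right)} = - (3 - \left(7^{2}\right)^{2} + 5 \cdot 7^{2}) = - (3 - 49^{2} + 5 \cdot 49) = - (3 - 2401 + 245) = \left(-1\right) \left(-2153\right) = 2153$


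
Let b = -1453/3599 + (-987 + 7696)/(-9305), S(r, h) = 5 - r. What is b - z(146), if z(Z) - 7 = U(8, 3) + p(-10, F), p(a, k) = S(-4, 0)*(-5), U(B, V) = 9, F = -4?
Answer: 933506299/33488695 ≈ 27.875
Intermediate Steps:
p(a, k) = -45 (p(a, k) = (5 - 1*(-4))*(-5) = (5 + 4)*(-5) = 9*(-5) = -45)
b = -37665856/33488695 (b = -1453*1/3599 + 6709*(-1/9305) = -1453/3599 - 6709/9305 = -37665856/33488695 ≈ -1.1247)
z(Z) = -29 (z(Z) = 7 + (9 - 45) = 7 - 36 = -29)
b - z(146) = -37665856/33488695 - 1*(-29) = -37665856/33488695 + 29 = 933506299/33488695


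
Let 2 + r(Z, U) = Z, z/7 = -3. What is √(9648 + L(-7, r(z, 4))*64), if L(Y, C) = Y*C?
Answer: 4*√1247 ≈ 141.25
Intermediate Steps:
z = -21 (z = 7*(-3) = -21)
r(Z, U) = -2 + Z
L(Y, C) = C*Y
√(9648 + L(-7, r(z, 4))*64) = √(9648 + ((-2 - 21)*(-7))*64) = √(9648 - 23*(-7)*64) = √(9648 + 161*64) = √(9648 + 10304) = √19952 = 4*√1247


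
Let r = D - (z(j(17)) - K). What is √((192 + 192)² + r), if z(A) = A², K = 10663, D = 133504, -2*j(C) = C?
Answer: √1166203/2 ≈ 539.95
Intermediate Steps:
j(C) = -C/2
r = 576379/4 (r = 133504 - ((-½*17)² - 1*10663) = 133504 - ((-17/2)² - 10663) = 133504 - (289/4 - 10663) = 133504 - 1*(-42363/4) = 133504 + 42363/4 = 576379/4 ≈ 1.4409e+5)
√((192 + 192)² + r) = √((192 + 192)² + 576379/4) = √(384² + 576379/4) = √(147456 + 576379/4) = √(1166203/4) = √1166203/2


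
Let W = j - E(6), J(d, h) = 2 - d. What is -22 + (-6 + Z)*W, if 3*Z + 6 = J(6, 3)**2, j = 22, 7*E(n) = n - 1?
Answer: -1654/21 ≈ -78.762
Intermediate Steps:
E(n) = -1/7 + n/7 (E(n) = (n - 1)/7 = (-1 + n)/7 = -1/7 + n/7)
Z = 10/3 (Z = -2 + (2 - 1*6)**2/3 = -2 + (2 - 6)**2/3 = -2 + (1/3)*(-4)**2 = -2 + (1/3)*16 = -2 + 16/3 = 10/3 ≈ 3.3333)
W = 149/7 (W = 22 - (-1/7 + (1/7)*6) = 22 - (-1/7 + 6/7) = 22 - 1*5/7 = 22 - 5/7 = 149/7 ≈ 21.286)
-22 + (-6 + Z)*W = -22 + (-6 + 10/3)*(149/7) = -22 - 8/3*149/7 = -22 - 1192/21 = -1654/21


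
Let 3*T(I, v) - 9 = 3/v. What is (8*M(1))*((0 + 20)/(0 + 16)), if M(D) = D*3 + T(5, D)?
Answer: 70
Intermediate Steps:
T(I, v) = 3 + 1/v (T(I, v) = 3 + (3/v)/3 = 3 + 1/v)
M(D) = 3 + 1/D + 3*D (M(D) = D*3 + (3 + 1/D) = 3*D + (3 + 1/D) = 3 + 1/D + 3*D)
(8*M(1))*((0 + 20)/(0 + 16)) = (8*(3 + 1/1 + 3*1))*((0 + 20)/(0 + 16)) = (8*(3 + 1 + 3))*(20/16) = (8*7)*(20*(1/16)) = 56*(5/4) = 70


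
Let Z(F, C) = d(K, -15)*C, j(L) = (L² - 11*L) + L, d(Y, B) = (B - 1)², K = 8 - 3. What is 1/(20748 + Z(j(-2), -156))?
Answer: -1/19188 ≈ -5.2116e-5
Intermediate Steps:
K = 5
d(Y, B) = (-1 + B)²
j(L) = L² - 10*L
Z(F, C) = 256*C (Z(F, C) = (-1 - 15)²*C = (-16)²*C = 256*C)
1/(20748 + Z(j(-2), -156)) = 1/(20748 + 256*(-156)) = 1/(20748 - 39936) = 1/(-19188) = -1/19188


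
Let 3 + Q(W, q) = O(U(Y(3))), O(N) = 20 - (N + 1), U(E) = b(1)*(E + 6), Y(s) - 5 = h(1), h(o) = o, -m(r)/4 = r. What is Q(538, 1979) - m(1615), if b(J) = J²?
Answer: 6464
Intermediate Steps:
m(r) = -4*r
Y(s) = 6 (Y(s) = 5 + 1 = 6)
U(E) = 6 + E (U(E) = 1²*(E + 6) = 1*(6 + E) = 6 + E)
O(N) = 19 - N (O(N) = 20 - (1 + N) = 20 + (-1 - N) = 19 - N)
Q(W, q) = 4 (Q(W, q) = -3 + (19 - (6 + 6)) = -3 + (19 - 1*12) = -3 + (19 - 12) = -3 + 7 = 4)
Q(538, 1979) - m(1615) = 4 - (-4)*1615 = 4 - 1*(-6460) = 4 + 6460 = 6464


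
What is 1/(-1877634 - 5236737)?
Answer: -1/7114371 ≈ -1.4056e-7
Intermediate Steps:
1/(-1877634 - 5236737) = 1/(-7114371) = -1/7114371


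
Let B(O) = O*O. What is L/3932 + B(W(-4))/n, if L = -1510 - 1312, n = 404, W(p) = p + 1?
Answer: -276175/397132 ≈ -0.69542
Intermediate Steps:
W(p) = 1 + p
L = -2822
B(O) = O²
L/3932 + B(W(-4))/n = -2822/3932 + (1 - 4)²/404 = -2822*1/3932 + (-3)²*(1/404) = -1411/1966 + 9*(1/404) = -1411/1966 + 9/404 = -276175/397132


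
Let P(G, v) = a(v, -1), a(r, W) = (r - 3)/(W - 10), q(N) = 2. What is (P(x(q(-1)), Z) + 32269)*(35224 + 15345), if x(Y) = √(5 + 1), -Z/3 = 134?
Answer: 17970402116/11 ≈ 1.6337e+9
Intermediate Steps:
Z = -402 (Z = -3*134 = -402)
x(Y) = √6
a(r, W) = (-3 + r)/(-10 + W)
P(G, v) = 3/11 - v/11 (P(G, v) = (-3 + v)/(-10 - 1) = (-3 + v)/(-11) = -(-3 + v)/11 = 3/11 - v/11)
(P(x(q(-1)), Z) + 32269)*(35224 + 15345) = ((3/11 - 1/11*(-402)) + 32269)*(35224 + 15345) = ((3/11 + 402/11) + 32269)*50569 = (405/11 + 32269)*50569 = (355364/11)*50569 = 17970402116/11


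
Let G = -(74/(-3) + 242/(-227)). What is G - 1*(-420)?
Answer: 303544/681 ≈ 445.73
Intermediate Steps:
G = 17524/681 (G = -(74*(-1/3) + 242*(-1/227)) = -(-74/3 - 242/227) = -1*(-17524/681) = 17524/681 ≈ 25.733)
G - 1*(-420) = 17524/681 - 1*(-420) = 17524/681 + 420 = 303544/681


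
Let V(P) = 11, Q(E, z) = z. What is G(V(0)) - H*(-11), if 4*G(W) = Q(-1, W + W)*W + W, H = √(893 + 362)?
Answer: 253/4 + 11*√1255 ≈ 452.94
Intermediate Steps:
H = √1255 ≈ 35.426
G(W) = W²/2 + W/4 (G(W) = ((W + W)*W + W)/4 = ((2*W)*W + W)/4 = (2*W² + W)/4 = (W + 2*W²)/4 = W²/2 + W/4)
G(V(0)) - H*(-11) = (¼)*11*(1 + 2*11) - √1255*(-11) = (¼)*11*(1 + 22) - (-11)*√1255 = (¼)*11*23 + 11*√1255 = 253/4 + 11*√1255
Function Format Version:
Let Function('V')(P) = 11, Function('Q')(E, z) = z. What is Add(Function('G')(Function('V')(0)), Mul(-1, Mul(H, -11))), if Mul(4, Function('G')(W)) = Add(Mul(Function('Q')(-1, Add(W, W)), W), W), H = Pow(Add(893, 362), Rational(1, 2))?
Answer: Add(Rational(253, 4), Mul(11, Pow(1255, Rational(1, 2)))) ≈ 452.94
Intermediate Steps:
H = Pow(1255, Rational(1, 2)) ≈ 35.426
Function('G')(W) = Add(Mul(Rational(1, 2), Pow(W, 2)), Mul(Rational(1, 4), W)) (Function('G')(W) = Mul(Rational(1, 4), Add(Mul(Add(W, W), W), W)) = Mul(Rational(1, 4), Add(Mul(Mul(2, W), W), W)) = Mul(Rational(1, 4), Add(Mul(2, Pow(W, 2)), W)) = Mul(Rational(1, 4), Add(W, Mul(2, Pow(W, 2)))) = Add(Mul(Rational(1, 2), Pow(W, 2)), Mul(Rational(1, 4), W)))
Add(Function('G')(Function('V')(0)), Mul(-1, Mul(H, -11))) = Add(Mul(Rational(1, 4), 11, Add(1, Mul(2, 11))), Mul(-1, Mul(Pow(1255, Rational(1, 2)), -11))) = Add(Mul(Rational(1, 4), 11, Add(1, 22)), Mul(-1, Mul(-11, Pow(1255, Rational(1, 2))))) = Add(Mul(Rational(1, 4), 11, 23), Mul(11, Pow(1255, Rational(1, 2)))) = Add(Rational(253, 4), Mul(11, Pow(1255, Rational(1, 2))))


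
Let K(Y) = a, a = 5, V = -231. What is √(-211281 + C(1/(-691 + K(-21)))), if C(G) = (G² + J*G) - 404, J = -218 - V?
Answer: 3*I*√11068680353/686 ≈ 460.09*I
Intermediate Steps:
K(Y) = 5
J = 13 (J = -218 - 1*(-231) = -218 + 231 = 13)
C(G) = -404 + G² + 13*G (C(G) = (G² + 13*G) - 404 = -404 + G² + 13*G)
√(-211281 + C(1/(-691 + K(-21)))) = √(-211281 + (-404 + (1/(-691 + 5))² + 13/(-691 + 5))) = √(-211281 + (-404 + (1/(-686))² + 13/(-686))) = √(-211281 + (-404 + (-1/686)² + 13*(-1/686))) = √(-211281 + (-404 + 1/470596 - 13/686)) = √(-211281 - 190129701/470596) = √(-99618123177/470596) = 3*I*√11068680353/686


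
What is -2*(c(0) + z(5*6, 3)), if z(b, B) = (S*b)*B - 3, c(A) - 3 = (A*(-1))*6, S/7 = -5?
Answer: 6300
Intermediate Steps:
S = -35 (S = 7*(-5) = -35)
c(A) = 3 - 6*A (c(A) = 3 + (A*(-1))*6 = 3 - A*6 = 3 - 6*A)
z(b, B) = -3 - 35*B*b (z(b, B) = (-35*b)*B - 3 = -35*B*b - 3 = -3 - 35*B*b)
-2*(c(0) + z(5*6, 3)) = -2*((3 - 6*0) + (-3 - 35*3*5*6)) = -2*((3 + 0) + (-3 - 35*3*30)) = -2*(3 + (-3 - 3150)) = -2*(3 - 3153) = -2*(-3150) = 6300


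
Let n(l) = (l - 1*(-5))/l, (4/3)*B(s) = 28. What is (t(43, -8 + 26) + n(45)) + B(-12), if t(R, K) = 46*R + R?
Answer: 18388/9 ≈ 2043.1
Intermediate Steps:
t(R, K) = 47*R
B(s) = 21 (B(s) = (¾)*28 = 21)
n(l) = (5 + l)/l (n(l) = (l + 5)/l = (5 + l)/l)
(t(43, -8 + 26) + n(45)) + B(-12) = (47*43 + (5 + 45)/45) + 21 = (2021 + (1/45)*50) + 21 = (2021 + 10/9) + 21 = 18199/9 + 21 = 18388/9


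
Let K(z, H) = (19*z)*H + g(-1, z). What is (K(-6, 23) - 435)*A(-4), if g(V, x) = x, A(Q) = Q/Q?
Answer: -3063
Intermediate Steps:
A(Q) = 1
K(z, H) = z + 19*H*z (K(z, H) = (19*z)*H + z = 19*H*z + z = z + 19*H*z)
(K(-6, 23) - 435)*A(-4) = (-6*(1 + 19*23) - 435)*1 = (-6*(1 + 437) - 435)*1 = (-6*438 - 435)*1 = (-2628 - 435)*1 = -3063*1 = -3063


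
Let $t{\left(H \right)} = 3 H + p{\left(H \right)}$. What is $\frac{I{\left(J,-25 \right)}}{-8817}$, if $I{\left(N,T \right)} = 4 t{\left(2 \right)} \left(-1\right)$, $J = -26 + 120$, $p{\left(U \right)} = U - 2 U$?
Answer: $\frac{16}{8817} \approx 0.0018147$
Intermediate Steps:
$p{\left(U \right)} = - U$
$t{\left(H \right)} = 2 H$ ($t{\left(H \right)} = 3 H - H = 2 H$)
$J = 94$
$I{\left(N,T \right)} = -16$ ($I{\left(N,T \right)} = 4 \cdot 2 \cdot 2 \left(-1\right) = 4 \cdot 4 \left(-1\right) = 16 \left(-1\right) = -16$)
$\frac{I{\left(J,-25 \right)}}{-8817} = - \frac{16}{-8817} = \left(-16\right) \left(- \frac{1}{8817}\right) = \frac{16}{8817}$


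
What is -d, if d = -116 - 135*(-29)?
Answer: -3799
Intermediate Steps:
d = 3799 (d = -116 + 3915 = 3799)
-d = -1*3799 = -3799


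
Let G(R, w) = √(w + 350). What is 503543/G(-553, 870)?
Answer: 503543*√305/610 ≈ 14416.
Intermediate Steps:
G(R, w) = √(350 + w)
503543/G(-553, 870) = 503543/(√(350 + 870)) = 503543/(√1220) = 503543/((2*√305)) = 503543*(√305/610) = 503543*√305/610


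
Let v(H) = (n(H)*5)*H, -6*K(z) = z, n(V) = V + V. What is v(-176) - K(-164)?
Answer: 929198/3 ≈ 3.0973e+5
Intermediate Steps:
n(V) = 2*V
K(z) = -z/6
v(H) = 10*H**2 (v(H) = ((2*H)*5)*H = (10*H)*H = 10*H**2)
v(-176) - K(-164) = 10*(-176)**2 - (-1)*(-164)/6 = 10*30976 - 1*82/3 = 309760 - 82/3 = 929198/3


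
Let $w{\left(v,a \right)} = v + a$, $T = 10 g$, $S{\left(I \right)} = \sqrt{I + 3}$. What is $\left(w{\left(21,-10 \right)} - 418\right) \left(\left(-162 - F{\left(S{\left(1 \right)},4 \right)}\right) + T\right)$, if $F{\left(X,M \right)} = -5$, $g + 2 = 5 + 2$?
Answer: $43549$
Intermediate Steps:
$g = 5$ ($g = -2 + \left(5 + 2\right) = -2 + 7 = 5$)
$S{\left(I \right)} = \sqrt{3 + I}$
$T = 50$ ($T = 10 \cdot 5 = 50$)
$w{\left(v,a \right)} = a + v$
$\left(w{\left(21,-10 \right)} - 418\right) \left(\left(-162 - F{\left(S{\left(1 \right)},4 \right)}\right) + T\right) = \left(\left(-10 + 21\right) - 418\right) \left(\left(-162 - -5\right) + 50\right) = \left(11 - 418\right) \left(\left(-162 + 5\right) + 50\right) = - 407 \left(-157 + 50\right) = \left(-407\right) \left(-107\right) = 43549$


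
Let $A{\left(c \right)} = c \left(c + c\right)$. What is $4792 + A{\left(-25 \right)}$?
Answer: $6042$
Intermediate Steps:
$A{\left(c \right)} = 2 c^{2}$ ($A{\left(c \right)} = c 2 c = 2 c^{2}$)
$4792 + A{\left(-25 \right)} = 4792 + 2 \left(-25\right)^{2} = 4792 + 2 \cdot 625 = 4792 + 1250 = 6042$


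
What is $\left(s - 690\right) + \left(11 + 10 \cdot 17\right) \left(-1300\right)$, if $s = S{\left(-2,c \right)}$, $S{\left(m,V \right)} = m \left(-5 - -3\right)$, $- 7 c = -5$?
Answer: $-235986$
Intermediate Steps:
$c = \frac{5}{7}$ ($c = \left(- \frac{1}{7}\right) \left(-5\right) = \frac{5}{7} \approx 0.71429$)
$S{\left(m,V \right)} = - 2 m$ ($S{\left(m,V \right)} = m \left(-5 + 3\right) = m \left(-2\right) = - 2 m$)
$s = 4$ ($s = \left(-2\right) \left(-2\right) = 4$)
$\left(s - 690\right) + \left(11 + 10 \cdot 17\right) \left(-1300\right) = \left(4 - 690\right) + \left(11 + 10 \cdot 17\right) \left(-1300\right) = -686 + \left(11 + 170\right) \left(-1300\right) = -686 + 181 \left(-1300\right) = -686 - 235300 = -235986$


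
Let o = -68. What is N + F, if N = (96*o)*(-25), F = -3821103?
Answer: -3657903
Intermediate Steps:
N = 163200 (N = (96*(-68))*(-25) = -6528*(-25) = 163200)
N + F = 163200 - 3821103 = -3657903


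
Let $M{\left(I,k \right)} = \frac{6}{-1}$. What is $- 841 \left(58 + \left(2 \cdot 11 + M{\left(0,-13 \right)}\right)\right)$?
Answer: $-62234$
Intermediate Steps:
$M{\left(I,k \right)} = -6$ ($M{\left(I,k \right)} = 6 \left(-1\right) = -6$)
$- 841 \left(58 + \left(2 \cdot 11 + M{\left(0,-13 \right)}\right)\right) = - 841 \left(58 + \left(2 \cdot 11 - 6\right)\right) = - 841 \left(58 + \left(22 - 6\right)\right) = - 841 \left(58 + 16\right) = \left(-841\right) 74 = -62234$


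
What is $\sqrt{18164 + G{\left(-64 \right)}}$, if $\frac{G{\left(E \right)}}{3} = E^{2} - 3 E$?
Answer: $2 \sqrt{7757} \approx 176.15$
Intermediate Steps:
$G{\left(E \right)} = - 9 E + 3 E^{2}$ ($G{\left(E \right)} = 3 \left(E^{2} - 3 E\right) = - 9 E + 3 E^{2}$)
$\sqrt{18164 + G{\left(-64 \right)}} = \sqrt{18164 + 3 \left(-64\right) \left(-3 - 64\right)} = \sqrt{18164 + 3 \left(-64\right) \left(-67\right)} = \sqrt{18164 + 12864} = \sqrt{31028} = 2 \sqrt{7757}$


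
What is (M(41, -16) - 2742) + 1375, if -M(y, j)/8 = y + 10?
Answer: -1775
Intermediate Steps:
M(y, j) = -80 - 8*y (M(y, j) = -8*(y + 10) = -8*(10 + y) = -80 - 8*y)
(M(41, -16) - 2742) + 1375 = ((-80 - 8*41) - 2742) + 1375 = ((-80 - 328) - 2742) + 1375 = (-408 - 2742) + 1375 = -3150 + 1375 = -1775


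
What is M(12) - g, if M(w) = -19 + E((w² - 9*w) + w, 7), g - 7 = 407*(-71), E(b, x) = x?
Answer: 28878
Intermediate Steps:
g = -28890 (g = 7 + 407*(-71) = 7 - 28897 = -28890)
M(w) = -12 (M(w) = -19 + 7 = -12)
M(12) - g = -12 - 1*(-28890) = -12 + 28890 = 28878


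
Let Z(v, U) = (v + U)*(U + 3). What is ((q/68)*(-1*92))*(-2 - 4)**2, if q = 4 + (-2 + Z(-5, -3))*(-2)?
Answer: -6624/17 ≈ -389.65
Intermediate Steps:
Z(v, U) = (3 + U)*(U + v) (Z(v, U) = (U + v)*(3 + U) = (3 + U)*(U + v))
q = 8 (q = 4 + (-2 + ((-3)**2 + 3*(-3) + 3*(-5) - 3*(-5)))*(-2) = 4 + (-2 + (9 - 9 - 15 + 15))*(-2) = 4 + (-2 + 0)*(-2) = 4 - 2*(-2) = 4 + 4 = 8)
((q/68)*(-1*92))*(-2 - 4)**2 = ((8/68)*(-1*92))*(-2 - 4)**2 = ((8*(1/68))*(-92))*(-6)**2 = ((2/17)*(-92))*36 = -184/17*36 = -6624/17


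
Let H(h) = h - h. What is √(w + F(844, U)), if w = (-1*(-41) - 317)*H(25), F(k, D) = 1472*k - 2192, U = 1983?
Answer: 4*√77511 ≈ 1113.6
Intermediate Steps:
H(h) = 0
F(k, D) = -2192 + 1472*k
w = 0 (w = (-1*(-41) - 317)*0 = (41 - 317)*0 = -276*0 = 0)
√(w + F(844, U)) = √(0 + (-2192 + 1472*844)) = √(0 + (-2192 + 1242368)) = √(0 + 1240176) = √1240176 = 4*√77511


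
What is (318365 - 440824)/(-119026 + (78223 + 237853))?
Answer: -122459/197050 ≈ -0.62146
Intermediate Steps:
(318365 - 440824)/(-119026 + (78223 + 237853)) = -122459/(-119026 + 316076) = -122459/197050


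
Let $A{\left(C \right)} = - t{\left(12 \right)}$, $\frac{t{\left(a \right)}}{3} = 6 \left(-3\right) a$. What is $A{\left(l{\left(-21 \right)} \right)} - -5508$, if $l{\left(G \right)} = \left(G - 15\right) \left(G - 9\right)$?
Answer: $6156$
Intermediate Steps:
$t{\left(a \right)} = - 54 a$ ($t{\left(a \right)} = 3 \cdot 6 \left(-3\right) a = 3 \left(- 18 a\right) = - 54 a$)
$l{\left(G \right)} = \left(-15 + G\right) \left(-9 + G\right)$
$A{\left(C \right)} = 648$ ($A{\left(C \right)} = - \left(-54\right) 12 = \left(-1\right) \left(-648\right) = 648$)
$A{\left(l{\left(-21 \right)} \right)} - -5508 = 648 - -5508 = 648 + 5508 = 6156$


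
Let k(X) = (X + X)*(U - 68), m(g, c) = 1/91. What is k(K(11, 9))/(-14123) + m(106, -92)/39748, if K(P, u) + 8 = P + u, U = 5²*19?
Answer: -35331506101/51083851364 ≈ -0.69164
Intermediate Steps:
U = 475 (U = 25*19 = 475)
K(P, u) = -8 + P + u (K(P, u) = -8 + (P + u) = -8 + P + u)
m(g, c) = 1/91
k(X) = 814*X (k(X) = (X + X)*(475 - 68) = (2*X)*407 = 814*X)
k(K(11, 9))/(-14123) + m(106, -92)/39748 = (814*(-8 + 11 + 9))/(-14123) + (1/91)/39748 = (814*12)*(-1/14123) + (1/91)*(1/39748) = 9768*(-1/14123) + 1/3617068 = -9768/14123 + 1/3617068 = -35331506101/51083851364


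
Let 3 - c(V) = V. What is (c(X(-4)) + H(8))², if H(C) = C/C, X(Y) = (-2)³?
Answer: 144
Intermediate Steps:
X(Y) = -8
H(C) = 1
c(V) = 3 - V
(c(X(-4)) + H(8))² = ((3 - 1*(-8)) + 1)² = ((3 + 8) + 1)² = (11 + 1)² = 12² = 144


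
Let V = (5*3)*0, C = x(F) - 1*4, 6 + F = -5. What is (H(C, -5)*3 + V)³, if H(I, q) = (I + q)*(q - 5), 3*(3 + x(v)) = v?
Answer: 103823000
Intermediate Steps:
F = -11 (F = -6 - 5 = -11)
x(v) = -3 + v/3
C = -32/3 (C = (-3 + (⅓)*(-11)) - 1*4 = (-3 - 11/3) - 4 = -20/3 - 4 = -32/3 ≈ -10.667)
H(I, q) = (-5 + q)*(I + q) (H(I, q) = (I + q)*(-5 + q) = (-5 + q)*(I + q))
V = 0 (V = 15*0 = 0)
(H(C, -5)*3 + V)³ = (((-5)² - 5*(-32/3) - 5*(-5) - 32/3*(-5))*3 + 0)³ = ((25 + 160/3 + 25 + 160/3)*3 + 0)³ = ((470/3)*3 + 0)³ = (470 + 0)³ = 470³ = 103823000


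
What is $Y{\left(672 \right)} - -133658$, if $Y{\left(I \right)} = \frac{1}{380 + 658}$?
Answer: $\frac{138737005}{1038} \approx 1.3366 \cdot 10^{5}$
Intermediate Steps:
$Y{\left(I \right)} = \frac{1}{1038}$
$Y{\left(672 \right)} - -133658 = \frac{1}{1038} - -133658 = \frac{1}{1038} + 133658 = \frac{138737005}{1038}$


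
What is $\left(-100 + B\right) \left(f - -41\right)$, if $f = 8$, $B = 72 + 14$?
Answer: $-686$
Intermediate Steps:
$B = 86$
$\left(-100 + B\right) \left(f - -41\right) = \left(-100 + 86\right) \left(8 - -41\right) = - 14 \left(8 + 41\right) = \left(-14\right) 49 = -686$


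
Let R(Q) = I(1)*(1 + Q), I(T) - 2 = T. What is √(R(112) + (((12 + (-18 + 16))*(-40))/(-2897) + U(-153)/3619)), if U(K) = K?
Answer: 4*√2329574376798053/10484243 ≈ 18.415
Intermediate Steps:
I(T) = 2 + T
R(Q) = 3 + 3*Q (R(Q) = (2 + 1)*(1 + Q) = 3*(1 + Q) = 3 + 3*Q)
√(R(112) + (((12 + (-18 + 16))*(-40))/(-2897) + U(-153)/3619)) = √((3 + 3*112) + (((12 + (-18 + 16))*(-40))/(-2897) - 153/3619)) = √((3 + 336) + (((12 - 2)*(-40))*(-1/2897) - 153*1/3619)) = √(339 + ((10*(-40))*(-1/2897) - 153/3619)) = √(339 + (-400*(-1/2897) - 153/3619)) = √(339 + (400/2897 - 153/3619)) = √(339 + 1004359/10484243) = √(3555162736/10484243) = 4*√2329574376798053/10484243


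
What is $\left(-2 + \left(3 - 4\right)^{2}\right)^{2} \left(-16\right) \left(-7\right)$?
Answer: $112$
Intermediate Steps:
$\left(-2 + \left(3 - 4\right)^{2}\right)^{2} \left(-16\right) \left(-7\right) = \left(-2 + \left(-1\right)^{2}\right)^{2} \left(-16\right) \left(-7\right) = \left(-2 + 1\right)^{2} \left(-16\right) \left(-7\right) = \left(-1\right)^{2} \left(-16\right) \left(-7\right) = 1 \left(-16\right) \left(-7\right) = \left(-16\right) \left(-7\right) = 112$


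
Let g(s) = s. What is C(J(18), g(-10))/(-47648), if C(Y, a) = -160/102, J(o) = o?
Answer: 5/151878 ≈ 3.2921e-5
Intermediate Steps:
C(Y, a) = -80/51 (C(Y, a) = -160*1/102 = -80/51)
C(J(18), g(-10))/(-47648) = -80/51/(-47648) = -80/51*(-1/47648) = 5/151878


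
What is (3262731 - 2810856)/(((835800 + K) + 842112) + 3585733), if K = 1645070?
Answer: 30125/460581 ≈ 0.065407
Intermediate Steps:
(3262731 - 2810856)/(((835800 + K) + 842112) + 3585733) = (3262731 - 2810856)/(((835800 + 1645070) + 842112) + 3585733) = 451875/((2480870 + 842112) + 3585733) = 451875/(3322982 + 3585733) = 451875/6908715 = 451875*(1/6908715) = 30125/460581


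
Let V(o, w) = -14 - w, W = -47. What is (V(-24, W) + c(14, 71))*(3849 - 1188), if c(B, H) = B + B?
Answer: 162321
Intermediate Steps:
c(B, H) = 2*B
(V(-24, W) + c(14, 71))*(3849 - 1188) = ((-14 - 1*(-47)) + 2*14)*(3849 - 1188) = ((-14 + 47) + 28)*2661 = (33 + 28)*2661 = 61*2661 = 162321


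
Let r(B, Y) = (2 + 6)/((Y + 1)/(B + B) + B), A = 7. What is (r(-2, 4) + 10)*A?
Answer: 686/13 ≈ 52.769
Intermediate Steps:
r(B, Y) = 8/(B + (1 + Y)/(2*B)) (r(B, Y) = 8/((1 + Y)/((2*B)) + B) = 8/((1 + Y)*(1/(2*B)) + B) = 8/((1 + Y)/(2*B) + B) = 8/(B + (1 + Y)/(2*B)))
(r(-2, 4) + 10)*A = (16*(-2)/(1 + 4 + 2*(-2)²) + 10)*7 = (16*(-2)/(1 + 4 + 2*4) + 10)*7 = (16*(-2)/(1 + 4 + 8) + 10)*7 = (16*(-2)/13 + 10)*7 = (16*(-2)*(1/13) + 10)*7 = (-32/13 + 10)*7 = (98/13)*7 = 686/13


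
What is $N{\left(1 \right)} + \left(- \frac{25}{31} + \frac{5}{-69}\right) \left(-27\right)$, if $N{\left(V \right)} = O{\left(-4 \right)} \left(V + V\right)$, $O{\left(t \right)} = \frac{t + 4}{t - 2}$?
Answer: $\frac{16920}{713} \approx 23.731$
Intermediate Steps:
$O{\left(t \right)} = \frac{4 + t}{-2 + t}$
$N{\left(V \right)} = 0$ ($N{\left(V \right)} = \frac{4 - 4}{-2 - 4} \left(V + V\right) = \frac{1}{-6} \cdot 0 \cdot 2 V = \left(- \frac{1}{6}\right) 0 \cdot 2 V = 0 \cdot 2 V = 0$)
$N{\left(1 \right)} + \left(- \frac{25}{31} + \frac{5}{-69}\right) \left(-27\right) = 0 + \left(- \frac{25}{31} + \frac{5}{-69}\right) \left(-27\right) = 0 + \left(\left(-25\right) \frac{1}{31} + 5 \left(- \frac{1}{69}\right)\right) \left(-27\right) = 0 + \left(- \frac{25}{31} - \frac{5}{69}\right) \left(-27\right) = 0 - - \frac{16920}{713} = 0 + \frac{16920}{713} = \frac{16920}{713}$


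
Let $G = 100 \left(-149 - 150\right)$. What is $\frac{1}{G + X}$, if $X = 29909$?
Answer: $\frac{1}{9} \approx 0.11111$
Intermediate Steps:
$G = -29900$ ($G = 100 \left(-299\right) = -29900$)
$\frac{1}{G + X} = \frac{1}{-29900 + 29909} = \frac{1}{9}$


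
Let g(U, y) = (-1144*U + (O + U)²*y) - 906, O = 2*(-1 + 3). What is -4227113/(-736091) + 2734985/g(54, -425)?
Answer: 4295269509531/1098528958762 ≈ 3.9100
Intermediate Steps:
O = 4 (O = 2*2 = 4)
g(U, y) = -906 - 1144*U + y*(4 + U)² (g(U, y) = (-1144*U + (4 + U)²*y) - 906 = (-1144*U + y*(4 + U)²) - 906 = -906 - 1144*U + y*(4 + U)²)
-4227113/(-736091) + 2734985/g(54, -425) = -4227113/(-736091) + 2734985/(-906 - 1144*54 - 425*(4 + 54)²) = -4227113*(-1/736091) + 2734985/(-906 - 61776 - 425*58²) = 4227113/736091 + 2734985/(-906 - 61776 - 425*3364) = 4227113/736091 + 2734985/(-906 - 61776 - 1429700) = 4227113/736091 + 2734985/(-1492382) = 4227113/736091 + 2734985*(-1/1492382) = 4227113/736091 - 2734985/1492382 = 4295269509531/1098528958762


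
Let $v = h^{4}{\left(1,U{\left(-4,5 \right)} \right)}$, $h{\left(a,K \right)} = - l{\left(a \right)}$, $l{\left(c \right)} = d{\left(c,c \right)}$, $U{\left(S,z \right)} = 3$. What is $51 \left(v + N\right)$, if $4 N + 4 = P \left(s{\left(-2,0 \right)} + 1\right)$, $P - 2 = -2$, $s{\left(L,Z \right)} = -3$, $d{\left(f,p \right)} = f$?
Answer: $0$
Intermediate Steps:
$l{\left(c \right)} = c$
$P = 0$ ($P = 2 - 2 = 0$)
$h{\left(a,K \right)} = - a$
$v = 1$ ($v = \left(\left(-1\right) 1\right)^{4} = \left(-1\right)^{4} = 1$)
$N = -1$ ($N = -1 + \frac{0 \left(-3 + 1\right)}{4} = -1 + \frac{0 \left(-2\right)}{4} = -1 + \frac{1}{4} \cdot 0 = -1 + 0 = -1$)
$51 \left(v + N\right) = 51 \left(1 - 1\right) = 51 \cdot 0 = 0$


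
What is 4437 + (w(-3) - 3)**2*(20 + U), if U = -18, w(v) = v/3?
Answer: 4469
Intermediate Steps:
w(v) = v/3 (w(v) = v*(1/3) = v/3)
4437 + (w(-3) - 3)**2*(20 + U) = 4437 + ((1/3)*(-3) - 3)**2*(20 - 18) = 4437 + (-1 - 3)**2*2 = 4437 + (-4)**2*2 = 4437 + 16*2 = 4437 + 32 = 4469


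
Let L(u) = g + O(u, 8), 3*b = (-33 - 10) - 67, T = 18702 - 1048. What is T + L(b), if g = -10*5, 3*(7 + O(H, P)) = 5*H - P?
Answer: 157799/9 ≈ 17533.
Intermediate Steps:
O(H, P) = -7 - P/3 + 5*H/3 (O(H, P) = -7 + (5*H - P)/3 = -7 + (-P + 5*H)/3 = -7 + (-P/3 + 5*H/3) = -7 - P/3 + 5*H/3)
g = -50
T = 17654
b = -110/3 (b = ((-33 - 10) - 67)/3 = (-43 - 67)/3 = (1/3)*(-110) = -110/3 ≈ -36.667)
L(u) = -179/3 + 5*u/3 (L(u) = -50 + (-7 - 1/3*8 + 5*u/3) = -50 + (-7 - 8/3 + 5*u/3) = -50 + (-29/3 + 5*u/3) = -179/3 + 5*u/3)
T + L(b) = 17654 + (-179/3 + (5/3)*(-110/3)) = 17654 + (-179/3 - 550/9) = 17654 - 1087/9 = 157799/9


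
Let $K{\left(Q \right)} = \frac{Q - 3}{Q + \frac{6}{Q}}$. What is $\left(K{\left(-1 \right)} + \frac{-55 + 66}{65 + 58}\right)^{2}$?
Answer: $\frac{323761}{741321} \approx 0.43674$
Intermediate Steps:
$K{\left(Q \right)} = \frac{-3 + Q}{Q + \frac{6}{Q}}$
$\left(K{\left(-1 \right)} + \frac{-55 + 66}{65 + 58}\right)^{2} = \left(- \frac{-3 - 1}{6 + \left(-1\right)^{2}} + \frac{-55 + 66}{65 + 58}\right)^{2} = \left(\left(-1\right) \frac{1}{6 + 1} \left(-4\right) + \frac{11}{123}\right)^{2} = \left(\left(-1\right) \frac{1}{7} \left(-4\right) + 11 \cdot \frac{1}{123}\right)^{2} = \left(\left(-1\right) \frac{1}{7} \left(-4\right) + \frac{11}{123}\right)^{2} = \left(\frac{4}{7} + \frac{11}{123}\right)^{2} = \left(\frac{569}{861}\right)^{2} = \frac{323761}{741321}$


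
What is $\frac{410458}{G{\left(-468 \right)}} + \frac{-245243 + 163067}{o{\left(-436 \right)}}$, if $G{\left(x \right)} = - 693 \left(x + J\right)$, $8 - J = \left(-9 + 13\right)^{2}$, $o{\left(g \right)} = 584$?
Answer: $- \frac{1679220331}{12040182} \approx -139.47$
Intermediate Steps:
$J = -8$ ($J = 8 - \left(-9 + 13\right)^{2} = 8 - 4^{2} = 8 - 16 = -8$)
$G{\left(x \right)} = 5544 - 693 x$ ($G{\left(x \right)} = - 693 \left(x - 8\right) = - 693 \left(-8 + x\right) = 5544 - 693 x$)
$\frac{410458}{G{\left(-468 \right)}} + \frac{-245243 + 163067}{o{\left(-436 \right)}} = \frac{410458}{5544 - -324324} + \frac{-245243 + 163067}{584} = \frac{410458}{5544 + 324324} - \frac{10272}{73} = \frac{410458}{329868} - \frac{10272}{73} = 410458 \cdot \frac{1}{329868} - \frac{10272}{73} = \frac{205229}{164934} - \frac{10272}{73} = - \frac{1679220331}{12040182}$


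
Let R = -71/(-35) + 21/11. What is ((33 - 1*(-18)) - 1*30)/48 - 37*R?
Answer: -894777/6160 ≈ -145.26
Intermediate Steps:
R = 1516/385 (R = -71*(-1/35) + 21*(1/11) = 71/35 + 21/11 = 1516/385 ≈ 3.9377)
((33 - 1*(-18)) - 1*30)/48 - 37*R = ((33 - 1*(-18)) - 1*30)/48 - 37*1516/385 = ((33 + 18) - 30)*(1/48) - 56092/385 = (51 - 30)*(1/48) - 56092/385 = 21*(1/48) - 56092/385 = 7/16 - 56092/385 = -894777/6160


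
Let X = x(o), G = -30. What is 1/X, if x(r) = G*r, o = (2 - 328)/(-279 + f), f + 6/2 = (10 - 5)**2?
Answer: -257/9780 ≈ -0.026278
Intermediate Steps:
f = 22 (f = -3 + (10 - 5)**2 = -3 + 5**2 = -3 + 25 = 22)
o = 326/257 (o = (2 - 328)/(-279 + 22) = -326/(-257) = -326*(-1/257) = 326/257 ≈ 1.2685)
x(r) = -30*r
X = -9780/257 (X = -30*326/257 = -9780/257 ≈ -38.054)
1/X = 1/(-9780/257) = -257/9780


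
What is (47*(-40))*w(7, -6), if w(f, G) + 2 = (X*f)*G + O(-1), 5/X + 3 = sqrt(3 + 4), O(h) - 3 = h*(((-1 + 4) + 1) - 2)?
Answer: -590320 - 197400*sqrt(7) ≈ -1.1126e+6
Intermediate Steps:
O(h) = 3 + 2*h (O(h) = 3 + h*(((-1 + 4) + 1) - 2) = 3 + h*((3 + 1) - 2) = 3 + h*(4 - 2) = 3 + h*2 = 3 + 2*h)
X = 5/(-3 + sqrt(7)) (X = 5/(-3 + sqrt(3 + 4)) = 5/(-3 + sqrt(7)) ≈ -14.114)
w(f, G) = -1 + G*f*(-15/2 - 5*sqrt(7)/2) (w(f, G) = -2 + (((-15/2 - 5*sqrt(7)/2)*f)*G + (3 + 2*(-1))) = -2 + ((f*(-15/2 - 5*sqrt(7)/2))*G + (3 - 2)) = -2 + (G*f*(-15/2 - 5*sqrt(7)/2) + 1) = -2 + (1 + G*f*(-15/2 - 5*sqrt(7)/2)) = -1 + G*f*(-15/2 - 5*sqrt(7)/2))
(47*(-40))*w(7, -6) = (47*(-40))*(-1 - 5/2*(-6)*7*(3 + sqrt(7))) = -1880*(-1 + (315 + 105*sqrt(7))) = -1880*(314 + 105*sqrt(7)) = -590320 - 197400*sqrt(7)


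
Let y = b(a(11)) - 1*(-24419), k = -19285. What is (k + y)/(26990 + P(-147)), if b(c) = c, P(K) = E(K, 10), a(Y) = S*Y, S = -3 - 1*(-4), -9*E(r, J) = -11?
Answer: 6615/34703 ≈ 0.19062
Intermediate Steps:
E(r, J) = 11/9 (E(r, J) = -1/9*(-11) = 11/9)
S = 1 (S = -3 + 4 = 1)
a(Y) = Y (a(Y) = 1*Y = Y)
P(K) = 11/9
y = 24430 (y = 11 - 1*(-24419) = 11 + 24419 = 24430)
(k + y)/(26990 + P(-147)) = (-19285 + 24430)/(26990 + 11/9) = 5145/(242921/9) = 5145*(9/242921) = 6615/34703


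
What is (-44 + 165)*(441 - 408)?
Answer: 3993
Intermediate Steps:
(-44 + 165)*(441 - 408) = 121*33 = 3993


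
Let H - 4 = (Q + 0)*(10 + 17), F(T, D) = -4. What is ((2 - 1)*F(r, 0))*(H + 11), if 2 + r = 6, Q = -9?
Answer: 912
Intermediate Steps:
r = 4 (r = -2 + 6 = 4)
H = -239 (H = 4 + (-9 + 0)*(10 + 17) = 4 - 9*27 = 4 - 243 = -239)
((2 - 1)*F(r, 0))*(H + 11) = ((2 - 1)*(-4))*(-239 + 11) = (1*(-4))*(-228) = -4*(-228) = 912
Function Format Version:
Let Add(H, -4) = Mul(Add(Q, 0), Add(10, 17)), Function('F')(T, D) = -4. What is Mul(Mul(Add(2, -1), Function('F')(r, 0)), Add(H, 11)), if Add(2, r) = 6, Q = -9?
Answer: 912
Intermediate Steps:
r = 4 (r = Add(-2, 6) = 4)
H = -239 (H = Add(4, Mul(Add(-9, 0), Add(10, 17))) = Add(4, Mul(-9, 27)) = Add(4, -243) = -239)
Mul(Mul(Add(2, -1), Function('F')(r, 0)), Add(H, 11)) = Mul(Mul(Add(2, -1), -4), Add(-239, 11)) = Mul(Mul(1, -4), -228) = Mul(-4, -228) = 912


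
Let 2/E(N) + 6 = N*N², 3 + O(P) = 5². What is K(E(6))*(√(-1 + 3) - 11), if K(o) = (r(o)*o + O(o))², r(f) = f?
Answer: -647140863611/121550625 + 58830987601*√2/121550625 ≈ -4639.6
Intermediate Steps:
O(P) = 22 (O(P) = -3 + 5² = -3 + 25 = 22)
E(N) = 2/(-6 + N³) (E(N) = 2/(-6 + N*N²) = 2/(-6 + N³))
K(o) = (22 + o²)² (K(o) = (o*o + 22)² = (o² + 22)² = (22 + o²)²)
K(E(6))*(√(-1 + 3) - 11) = (22 + (2/(-6 + 6³))²)²*(√(-1 + 3) - 11) = (22 + (2/(-6 + 216))²)²*(√2 - 11) = (22 + (2/210)²)²*(-11 + √2) = (22 + (2*(1/210))²)²*(-11 + √2) = (22 + (1/105)²)²*(-11 + √2) = (22 + 1/11025)²*(-11 + √2) = (242551/11025)²*(-11 + √2) = 58830987601*(-11 + √2)/121550625 = -647140863611/121550625 + 58830987601*√2/121550625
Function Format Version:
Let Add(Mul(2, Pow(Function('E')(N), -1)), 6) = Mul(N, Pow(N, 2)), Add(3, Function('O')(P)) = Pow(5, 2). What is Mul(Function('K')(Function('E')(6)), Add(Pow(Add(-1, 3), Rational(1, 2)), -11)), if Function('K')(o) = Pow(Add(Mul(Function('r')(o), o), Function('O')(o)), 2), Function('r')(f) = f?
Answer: Add(Rational(-647140863611, 121550625), Mul(Rational(58830987601, 121550625), Pow(2, Rational(1, 2)))) ≈ -4639.6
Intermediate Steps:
Function('O')(P) = 22 (Function('O')(P) = Add(-3, Pow(5, 2)) = Add(-3, 25) = 22)
Function('E')(N) = Mul(2, Pow(Add(-6, Pow(N, 3)), -1)) (Function('E')(N) = Mul(2, Pow(Add(-6, Mul(N, Pow(N, 2))), -1)) = Mul(2, Pow(Add(-6, Pow(N, 3)), -1)))
Function('K')(o) = Pow(Add(22, Pow(o, 2)), 2) (Function('K')(o) = Pow(Add(Mul(o, o), 22), 2) = Pow(Add(Pow(o, 2), 22), 2) = Pow(Add(22, Pow(o, 2)), 2))
Mul(Function('K')(Function('E')(6)), Add(Pow(Add(-1, 3), Rational(1, 2)), -11)) = Mul(Pow(Add(22, Pow(Mul(2, Pow(Add(-6, Pow(6, 3)), -1)), 2)), 2), Add(Pow(Add(-1, 3), Rational(1, 2)), -11)) = Mul(Pow(Add(22, Pow(Mul(2, Pow(Add(-6, 216), -1)), 2)), 2), Add(Pow(2, Rational(1, 2)), -11)) = Mul(Pow(Add(22, Pow(Mul(2, Pow(210, -1)), 2)), 2), Add(-11, Pow(2, Rational(1, 2)))) = Mul(Pow(Add(22, Pow(Mul(2, Rational(1, 210)), 2)), 2), Add(-11, Pow(2, Rational(1, 2)))) = Mul(Pow(Add(22, Pow(Rational(1, 105), 2)), 2), Add(-11, Pow(2, Rational(1, 2)))) = Mul(Pow(Add(22, Rational(1, 11025)), 2), Add(-11, Pow(2, Rational(1, 2)))) = Mul(Pow(Rational(242551, 11025), 2), Add(-11, Pow(2, Rational(1, 2)))) = Mul(Rational(58830987601, 121550625), Add(-11, Pow(2, Rational(1, 2)))) = Add(Rational(-647140863611, 121550625), Mul(Rational(58830987601, 121550625), Pow(2, Rational(1, 2))))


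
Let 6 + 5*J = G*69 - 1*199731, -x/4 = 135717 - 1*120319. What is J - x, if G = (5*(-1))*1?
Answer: 107878/5 ≈ 21576.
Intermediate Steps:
G = -5 (G = -5*1 = -5)
x = -61592 (x = -4*(135717 - 1*120319) = -4*(135717 - 120319) = -4*15398 = -61592)
J = -200082/5 (J = -6/5 + (-5*69 - 1*199731)/5 = -6/5 + (-345 - 199731)/5 = -6/5 + (⅕)*(-200076) = -6/5 - 200076/5 = -200082/5 ≈ -40016.)
J - x = -200082/5 - 1*(-61592) = -200082/5 + 61592 = 107878/5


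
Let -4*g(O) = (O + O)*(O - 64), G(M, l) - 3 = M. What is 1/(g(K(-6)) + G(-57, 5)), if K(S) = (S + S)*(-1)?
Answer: 1/258 ≈ 0.0038760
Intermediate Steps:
K(S) = -2*S (K(S) = (2*S)*(-1) = -2*S)
G(M, l) = 3 + M
g(O) = -O*(-64 + O)/2 (g(O) = -(O + O)*(O - 64)/4 = -2*O*(-64 + O)/4 = -O*(-64 + O)/2)
1/(g(K(-6)) + G(-57, 5)) = 1/((-2*(-6))*(64 - (-2)*(-6))/2 + (3 - 57)) = 1/((½)*12*(64 - 1*12) - 54) = 1/((½)*12*(64 - 12) - 54) = 1/((½)*12*52 - 54) = 1/(312 - 54) = 1/258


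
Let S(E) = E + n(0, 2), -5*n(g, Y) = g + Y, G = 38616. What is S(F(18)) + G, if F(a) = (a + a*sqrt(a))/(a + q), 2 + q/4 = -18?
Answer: 5985373/155 - 27*sqrt(2)/31 ≈ 38614.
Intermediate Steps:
n(g, Y) = -Y/5 - g/5 (n(g, Y) = -(g + Y)/5 = -(Y + g)/5 = -Y/5 - g/5)
q = -80 (q = -8 + 4*(-18) = -8 - 72 = -80)
F(a) = (a + a**(3/2))/(-80 + a) (F(a) = (a + a*sqrt(a))/(a - 80) = (a + a**(3/2))/(-80 + a))
S(E) = -2/5 + E (S(E) = E + (-1/5*2 - 1/5*0) = E + (-2/5 + 0) = E - 2/5 = -2/5 + E)
S(F(18)) + G = (-2/5 + (18 + 18**(3/2))/(-80 + 18)) + 38616 = (-2/5 + (18 + 54*sqrt(2))/(-62)) + 38616 = (-2/5 - (18 + 54*sqrt(2))/62) + 38616 = (-2/5 + (-9/31 - 27*sqrt(2)/31)) + 38616 = (-107/155 - 27*sqrt(2)/31) + 38616 = 5985373/155 - 27*sqrt(2)/31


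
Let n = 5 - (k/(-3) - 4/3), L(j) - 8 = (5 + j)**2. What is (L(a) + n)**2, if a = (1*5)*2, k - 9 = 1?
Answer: 529984/9 ≈ 58887.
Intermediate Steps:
k = 10 (k = 9 + 1 = 10)
a = 10 (a = 5*2 = 10)
L(j) = 8 + (5 + j)**2
n = 29/3 (n = 5 - (10/(-3) - 4/3) = 5 - (10*(-1/3) - 4*1/3) = 5 - (-10/3 - 4/3) = 5 - 1*(-14/3) = 5 + 14/3 = 29/3 ≈ 9.6667)
(L(a) + n)**2 = ((8 + (5 + 10)**2) + 29/3)**2 = ((8 + 15**2) + 29/3)**2 = ((8 + 225) + 29/3)**2 = (233 + 29/3)**2 = (728/3)**2 = 529984/9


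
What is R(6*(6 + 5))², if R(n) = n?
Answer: 4356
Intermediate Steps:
R(6*(6 + 5))² = (6*(6 + 5))² = (6*11)² = 66² = 4356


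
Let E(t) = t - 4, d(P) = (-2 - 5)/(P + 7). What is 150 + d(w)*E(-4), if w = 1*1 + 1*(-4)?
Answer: 164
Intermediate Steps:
w = -3 (w = 1 - 4 = -3)
d(P) = -7/(7 + P)
E(t) = -4 + t
150 + d(w)*E(-4) = 150 + (-7/(7 - 3))*(-4 - 4) = 150 - 7/4*(-8) = 150 + 14 = 164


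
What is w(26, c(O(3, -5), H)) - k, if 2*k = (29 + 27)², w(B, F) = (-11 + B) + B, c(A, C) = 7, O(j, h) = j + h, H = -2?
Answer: -1527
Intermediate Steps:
O(j, h) = h + j
w(B, F) = -11 + 2*B
k = 1568 (k = (29 + 27)²/2 = (½)*56² = (½)*3136 = 1568)
w(26, c(O(3, -5), H)) - k = (-11 + 2*26) - 1*1568 = (-11 + 52) - 1568 = 41 - 1568 = -1527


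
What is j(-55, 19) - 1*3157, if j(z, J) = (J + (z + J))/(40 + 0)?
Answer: -126297/40 ≈ -3157.4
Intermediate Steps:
j(z, J) = J/20 + z/40 (j(z, J) = (J + (J + z))/40 = (z + 2*J)*(1/40) = J/20 + z/40)
j(-55, 19) - 1*3157 = ((1/20)*19 + (1/40)*(-55)) - 1*3157 = (19/20 - 11/8) - 3157 = -17/40 - 3157 = -126297/40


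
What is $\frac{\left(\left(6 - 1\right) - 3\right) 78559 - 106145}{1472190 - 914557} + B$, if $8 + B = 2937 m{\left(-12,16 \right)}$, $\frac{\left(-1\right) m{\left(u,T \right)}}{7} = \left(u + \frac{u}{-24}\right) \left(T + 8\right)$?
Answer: $\frac{3164163599681}{557633} \approx 5.6743 \cdot 10^{6}$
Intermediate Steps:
$m{\left(u,T \right)} = - \frac{161 u \left(8 + T\right)}{24}$ ($m{\left(u,T \right)} = - 7 \left(u + \frac{u}{-24}\right) \left(T + 8\right) = - 7 \left(u + u \left(- \frac{1}{24}\right)\right) \left(8 + T\right) = - 7 \left(u - \frac{u}{24}\right) \left(8 + T\right) = - 7 \frac{23 u}{24} \left(8 + T\right) = - 7 \frac{23 u \left(8 + T\right)}{24} = - \frac{161 u \left(8 + T\right)}{24}$)
$B = 5674276$ ($B = -8 + 2937 \left(\left(- \frac{161}{24}\right) \left(-12\right) \left(8 + 16\right)\right) = -8 + 2937 \left(\left(- \frac{161}{24}\right) \left(-12\right) 24\right) = -8 + 2937 \cdot 1932 = -8 + 5674284 = 5674276$)
$\frac{\left(\left(6 - 1\right) - 3\right) 78559 - 106145}{1472190 - 914557} + B = \frac{\left(\left(6 - 1\right) - 3\right) 78559 - 106145}{1472190 - 914557} + 5674276 = \frac{\left(5 - 3\right) 78559 - 106145}{557633} + 5674276 = \left(2 \cdot 78559 - 106145\right) \frac{1}{557633} + 5674276 = \left(157118 - 106145\right) \frac{1}{557633} + 5674276 = 50973 \cdot \frac{1}{557633} + 5674276 = \frac{50973}{557633} + 5674276 = \frac{3164163599681}{557633}$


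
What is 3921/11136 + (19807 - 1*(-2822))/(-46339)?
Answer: -23433775/172010368 ≈ -0.13623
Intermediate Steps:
3921/11136 + (19807 - 1*(-2822))/(-46339) = 3921*(1/11136) + (19807 + 2822)*(-1/46339) = 1307/3712 + 22629*(-1/46339) = 1307/3712 - 22629/46339 = -23433775/172010368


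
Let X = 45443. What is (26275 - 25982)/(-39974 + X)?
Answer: 293/5469 ≈ 0.053575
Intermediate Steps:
(26275 - 25982)/(-39974 + X) = (26275 - 25982)/(-39974 + 45443) = 293/5469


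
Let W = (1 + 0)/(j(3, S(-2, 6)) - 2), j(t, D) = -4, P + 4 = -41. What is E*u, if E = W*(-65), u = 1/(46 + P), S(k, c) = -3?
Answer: 65/6 ≈ 10.833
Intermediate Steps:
P = -45 (P = -4 - 41 = -45)
W = -⅙ (W = (1 + 0)/(-4 - 2) = 1/(-6) = 1*(-⅙) = -⅙ ≈ -0.16667)
u = 1 (u = 1/(46 - 45) = 1/1 = 1)
E = 65/6 (E = -⅙*(-65) = 65/6 ≈ 10.833)
E*u = (65/6)*1 = 65/6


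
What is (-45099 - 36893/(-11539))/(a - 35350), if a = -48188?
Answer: 260180234/481972491 ≈ 0.53982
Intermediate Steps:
(-45099 - 36893/(-11539))/(a - 35350) = (-45099 - 36893/(-11539))/(-48188 - 35350) = (-45099 - 36893*(-1/11539))/(-83538) = (-45099 + 36893/11539)*(-1/83538) = -520360468/11539*(-1/83538) = 260180234/481972491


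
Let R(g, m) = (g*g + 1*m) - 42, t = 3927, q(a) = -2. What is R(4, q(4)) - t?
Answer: -3955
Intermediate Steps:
R(g, m) = -42 + m + g² (R(g, m) = (g² + m) - 42 = (m + g²) - 42 = -42 + m + g²)
R(4, q(4)) - t = (-42 - 2 + 4²) - 1*3927 = (-42 - 2 + 16) - 3927 = -28 - 3927 = -3955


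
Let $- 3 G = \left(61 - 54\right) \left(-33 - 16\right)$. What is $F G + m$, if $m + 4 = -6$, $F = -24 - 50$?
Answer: $- \frac{25412}{3} \approx -8470.7$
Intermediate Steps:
$F = -74$ ($F = -24 - 50 = -74$)
$m = -10$ ($m = -4 - 6 = -10$)
$G = \frac{343}{3}$ ($G = - \frac{\left(61 - 54\right) \left(-33 - 16\right)}{3} = - \frac{7 \left(-49\right)}{3} = \left(- \frac{1}{3}\right) \left(-343\right) = \frac{343}{3} \approx 114.33$)
$F G + m = \left(-74\right) \frac{343}{3} - 10 = - \frac{25382}{3} - 10 = - \frac{25412}{3}$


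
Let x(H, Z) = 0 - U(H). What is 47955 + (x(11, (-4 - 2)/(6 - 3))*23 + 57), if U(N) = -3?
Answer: 48081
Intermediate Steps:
x(H, Z) = 3 (x(H, Z) = 0 - 1*(-3) = 0 + 3 = 3)
47955 + (x(11, (-4 - 2)/(6 - 3))*23 + 57) = 47955 + (3*23 + 57) = 47955 + (69 + 57) = 47955 + 126 = 48081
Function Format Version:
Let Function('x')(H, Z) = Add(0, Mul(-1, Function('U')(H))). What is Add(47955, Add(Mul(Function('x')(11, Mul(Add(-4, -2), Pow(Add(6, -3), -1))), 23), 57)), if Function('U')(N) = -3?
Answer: 48081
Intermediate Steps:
Function('x')(H, Z) = 3 (Function('x')(H, Z) = Add(0, Mul(-1, -3)) = Add(0, 3) = 3)
Add(47955, Add(Mul(Function('x')(11, Mul(Add(-4, -2), Pow(Add(6, -3), -1))), 23), 57)) = Add(47955, Add(Mul(3, 23), 57)) = Add(47955, Add(69, 57)) = Add(47955, 126) = 48081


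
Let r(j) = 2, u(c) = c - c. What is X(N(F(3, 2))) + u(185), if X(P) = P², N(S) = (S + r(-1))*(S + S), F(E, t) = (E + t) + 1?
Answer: 9216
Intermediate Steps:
u(c) = 0
F(E, t) = 1 + E + t
N(S) = 2*S*(2 + S) (N(S) = (S + 2)*(S + S) = (2 + S)*(2*S) = 2*S*(2 + S))
X(N(F(3, 2))) + u(185) = (2*(1 + 3 + 2)*(2 + (1 + 3 + 2)))² + 0 = (2*6*(2 + 6))² + 0 = (2*6*8)² + 0 = 96² + 0 = 9216 + 0 = 9216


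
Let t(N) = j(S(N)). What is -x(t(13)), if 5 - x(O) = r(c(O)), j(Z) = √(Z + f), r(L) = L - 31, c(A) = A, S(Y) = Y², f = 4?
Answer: -36 + √173 ≈ -22.847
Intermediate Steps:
r(L) = -31 + L
j(Z) = √(4 + Z) (j(Z) = √(Z + 4) = √(4 + Z))
t(N) = √(4 + N²)
x(O) = 36 - O (x(O) = 5 - (-31 + O) = 5 + (31 - O) = 36 - O)
-x(t(13)) = -(36 - √(4 + 13²)) = -(36 - √(4 + 169)) = -(36 - √173) = -36 + √173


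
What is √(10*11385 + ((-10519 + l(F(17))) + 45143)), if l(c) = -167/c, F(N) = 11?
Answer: 13*√106293/11 ≈ 385.30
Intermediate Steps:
√(10*11385 + ((-10519 + l(F(17))) + 45143)) = √(10*11385 + ((-10519 - 167/11) + 45143)) = √(113850 + ((-10519 - 167*1/11) + 45143)) = √(113850 + ((-10519 - 167/11) + 45143)) = √(113850 + (-115876/11 + 45143)) = √(113850 + 380697/11) = √(1633047/11) = 13*√106293/11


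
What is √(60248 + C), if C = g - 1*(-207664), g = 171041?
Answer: √438953 ≈ 662.54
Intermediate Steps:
C = 378705 (C = 171041 - 1*(-207664) = 171041 + 207664 = 378705)
√(60248 + C) = √(60248 + 378705) = √438953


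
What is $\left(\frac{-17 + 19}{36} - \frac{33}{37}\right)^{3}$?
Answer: $- \frac{172808693}{295408296} \approx -0.58498$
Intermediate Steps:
$\left(\frac{-17 + 19}{36} - \frac{33}{37}\right)^{3} = \left(2 \cdot \frac{1}{36} - \frac{33}{37}\right)^{3} = \left(\frac{1}{18} - \frac{33}{37}\right)^{3} = \left(- \frac{557}{666}\right)^{3} = - \frac{172808693}{295408296}$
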